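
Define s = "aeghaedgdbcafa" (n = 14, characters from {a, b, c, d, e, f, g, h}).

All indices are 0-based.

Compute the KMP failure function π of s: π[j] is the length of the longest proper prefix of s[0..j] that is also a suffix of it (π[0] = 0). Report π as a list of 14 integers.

[0, 0, 0, 0, 1, 2, 0, 0, 0, 0, 0, 1, 0, 1]

π[0] = 0
j=1 s[j]='e': π[1]=0 (border '')
j=2 s[j]='g': π[2]=0 (border '')
j=3 s[j]='h': π[3]=0 (border '')
j=4 s[j]='a': π[4]=1 (border 'a')
j=5 s[j]='e': π[5]=2 (border 'ae')
j=6 s[j]='d': k: 2→0; π[6]=0 (border '')
j=7 s[j]='g': π[7]=0 (border '')
j=8 s[j]='d': π[8]=0 (border '')
j=9 s[j]='b': π[9]=0 (border '')
j=10 s[j]='c': π[10]=0 (border '')
j=11 s[j]='a': π[11]=1 (border 'a')
j=12 s[j]='f': k: 1→0; π[12]=0 (border '')
j=13 s[j]='a': π[13]=1 (border 'a')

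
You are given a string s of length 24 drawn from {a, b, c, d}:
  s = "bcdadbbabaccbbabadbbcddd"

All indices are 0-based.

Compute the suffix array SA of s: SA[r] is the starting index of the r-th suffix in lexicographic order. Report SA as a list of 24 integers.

[7, 14, 9, 3, 16, 6, 13, 8, 15, 5, 12, 18, 0, 19, 11, 10, 1, 20, 23, 2, 4, 17, 22, 21]

rank | idx | suffix
   0 |   7 | abaccbbabadbbcddd
   1 |  14 | abadbbcddd
   2 |   9 | accbbabadbbcddd
   3 |   3 | adbbabaccbbabadbbcddd
   4 |  16 | adbbcddd
   5 |   6 | babaccbbabadbbcddd
   6 |  13 | babadbbcddd
   7 |   8 | baccbbabadbbcddd
   8 |  15 | badbbcddd
   9 |   5 | bbabaccbbabadbbcddd
  10 |  12 | bbabadbbcddd
  11 |  18 | bbcddd
  12 |   0 | bcdadbbabaccbbabadbbcddd
  13 |  19 | bcddd
  14 |  11 | cbbabadbbcddd
  15 |  10 | ccbbabadbbcddd
  16 |   1 | cdadbbabaccbbabadbbcddd
  17 |  20 | cddd
  18 |  23 | d
  19 |   2 | dadbbabaccbbabadbbcddd
  20 |   4 | dbbabaccbbabadbbcddd
  21 |  17 | dbbcddd
  22 |  22 | dd
  23 |  21 | ddd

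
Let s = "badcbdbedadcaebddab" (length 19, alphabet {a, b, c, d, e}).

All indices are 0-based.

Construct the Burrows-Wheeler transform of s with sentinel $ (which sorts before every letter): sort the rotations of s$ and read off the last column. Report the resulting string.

bddbca$ceddddebaabab

rank  rotation              last
    0  $badcbdbedadcaebddab  b
    1  ab$badcbdbedadcaebdd  d
    2  adcaebddab$badcbdbed  d
    3  adcbdbedadcaebddab$b  b
    4  aebddab$badcbdbedadc  c
    5  b$badcbdbedadcaebdda  a
    6  badcbdbedadcaebddab$  $
    7  bdbedadcaebddab$badc  c
    8  bddab$badcbdbedadcae  e
    9  bedadcaebddab$badcbd  d
   10  caebddab$badcbdbedad  d
   11  cbdbedadcaebddab$bad  d
   12  dab$badcbdbedadcaebd  d
   13  dadcaebddab$badcbdbe  e
   14  dbedadcaebddab$badcb  b
   15  dcaebddab$badcbdbeda  a
   16  dcbdbedadcaebddab$ba  a
   17  ddab$badcbdbedadcaeb  b
   18  ebddab$badcbdbedadca  a
   19  edadcaebddab$badcbdb  b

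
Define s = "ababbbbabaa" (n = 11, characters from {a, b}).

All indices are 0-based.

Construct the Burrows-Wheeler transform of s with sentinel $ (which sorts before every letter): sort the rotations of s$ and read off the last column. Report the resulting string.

rank  rotation      last
    0  $ababbbbabaa  a
    1  a$ababbbbaba  a
    2  aa$ababbbbab  b
    3  abaa$ababbbb  b
    4  ababbbbabaa$  $
    5  abbbbabaa$ab  b
    6  baa$ababbbba  a
    7  babaa$ababbb  b
    8  babbbbabaa$a  a
    9  bbabaa$ababb  b
   10  bbbabaa$abab  b
   11  bbbbabaa$aba  a

aabb$bababba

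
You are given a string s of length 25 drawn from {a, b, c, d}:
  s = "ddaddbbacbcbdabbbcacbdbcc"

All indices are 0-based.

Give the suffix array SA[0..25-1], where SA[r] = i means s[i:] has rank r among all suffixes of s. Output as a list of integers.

rank | idx | suffix
   0 |  13 | abbbcacbdbcc
   1 |   7 | acbcbdabbbcacbdbcc
   2 |  18 | acbdbcc
   3 |   2 | addbbacbcbdabbbcacbdbcc
   4 |   6 | bacbcbdabbbcacbdbcc
   5 |   5 | bbacbcbdabbbcacbdbcc
   6 |  14 | bbbcacbdbcc
   7 |  15 | bbcacbdbcc
   8 |  16 | bcacbdbcc
   9 |   9 | bcbdabbbcacbdbcc
  10 |  22 | bcc
  11 |  11 | bdabbbcacbdbcc
  12 |  20 | bdbcc
  13 |  24 | c
  14 |  17 | cacbdbcc
  15 |   8 | cbcbdabbbcacbdbcc
  16 |  10 | cbdabbbcacbdbcc
  17 |  19 | cbdbcc
  18 |  23 | cc
  19 |  12 | dabbbcacbdbcc
  20 |   1 | daddbbacbcbdabbbcacbdbcc
  21 |   4 | dbbacbcbdabbbcacbdbcc
  22 |  21 | dbcc
  23 |   0 | ddaddbbacbcbdabbbcacbdbcc
  24 |   3 | ddbbacbcbdabbbcacbdbcc

[13, 7, 18, 2, 6, 5, 14, 15, 16, 9, 22, 11, 20, 24, 17, 8, 10, 19, 23, 12, 1, 4, 21, 0, 3]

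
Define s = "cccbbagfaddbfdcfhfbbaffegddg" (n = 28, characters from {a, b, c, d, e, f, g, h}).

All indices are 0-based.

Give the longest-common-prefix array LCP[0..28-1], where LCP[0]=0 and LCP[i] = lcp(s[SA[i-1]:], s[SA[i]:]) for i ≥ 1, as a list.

[0, 1, 1, 0, 2, 1, 3, 1, 0, 1, 2, 1, 0, 1, 1, 2, 1, 0, 0, 1, 1, 1, 1, 1, 0, 1, 1, 0]

rank→(start, suffix):
  0 → (8, 'addbfdcfhfbbaffegddg')
  1 → (20, 'affegddg')
  2 → (5, 'agfaddbfdcfhfbbaffegddg')
  3 → (19, 'baffegddg')
  4 → (4, 'bagfaddbfdcfhfbbaffegddg')
  5 → (18, 'bbaffegddg')
  6 → (3, 'bbagfaddbfdcfhfbbaffegddg')
  7 → (11, 'bfdcfhfbbaffegddg')
  8 → (2, 'cbbagfaddbfdcfhfbbaffegddg')
  9 → (1, 'ccbbagfaddbfdcfhfbbaffegddg')
  10 → (0, 'cccbbagfaddbfdcfhfbbaffegddg')
  11 → (14, 'cfhfbbaffegddg')
  12 → (10, 'dbfdcfhfbbaffegddg')
  13 → (13, 'dcfhfbbaffegddg')
  14 → (9, 'ddbfdcfhfbbaffegddg')
  15 → (25, 'ddg')
  16 → (26, 'dg')
  17 → (23, 'egddg')
  18 → (7, 'faddbfdcfhfbbaffegddg')
  19 → (17, 'fbbaffegddg')
  20 → (12, 'fdcfhfbbaffegddg')
  21 → (22, 'fegddg')
  22 → (21, 'ffegddg')
  23 → (15, 'fhfbbaffegddg')
  24 → (27, 'g')
  25 → (24, 'gddg')
  26 → (6, 'gfaddbfdcfhfbbaffegddg')
  27 → (16, 'hfbbaffegddg')

SA = [8, 20, 5, 19, 4, 18, 3, 11, 2, 1, 0, 14, 10, 13, 9, 25, 26, 23, 7, 17, 12, 22, 21, 15, 27, 24, 6, 16]
[i] adj suffixes → lcp
  [1] 8/20 → 1 ('a')
  [2] 20/5 → 1 ('a')
  [3] 5/19 → 0 ('')
  [4] 19/4 → 2 ('ba')
  [5] 4/18 → 1 ('b')
  [6] 18/3 → 3 ('bba')
  [7] 3/11 → 1 ('b')
  [8] 11/2 → 0 ('')
  [9] 2/1 → 1 ('c')
  [10] 1/0 → 2 ('cc')
  [11] 0/14 → 1 ('c')
  [12] 14/10 → 0 ('')
  [13] 10/13 → 1 ('d')
  [14] 13/9 → 1 ('d')
  [15] 9/25 → 2 ('dd')
  [16] 25/26 → 1 ('d')
  [17] 26/23 → 0 ('')
  [18] 23/7 → 0 ('')
  [19] 7/17 → 1 ('f')
  [20] 17/12 → 1 ('f')
  [21] 12/22 → 1 ('f')
  [22] 22/21 → 1 ('f')
  [23] 21/15 → 1 ('f')
  [24] 15/27 → 0 ('')
  [25] 27/24 → 1 ('g')
  [26] 24/6 → 1 ('g')
  [27] 6/16 → 0 ('')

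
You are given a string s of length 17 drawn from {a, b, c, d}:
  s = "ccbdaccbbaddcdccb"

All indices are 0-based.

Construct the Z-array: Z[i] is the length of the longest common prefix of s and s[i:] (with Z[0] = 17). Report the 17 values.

Z[0]=17
i=1: fresh scan; Z[1]=1 extend→box=[1,2)
i=2: fresh scan; Z[2]=0
i=3: fresh scan; Z[3]=0
i=4: fresh scan; Z[4]=0
i=5: fresh scan; Z[5]=3 extend→box=[5,8)
i=6: min(r-i=2, Z[1]=1)=1; Z[6]=1
i=7: min(r-i=1, Z[2]=0)=0; Z[7]=0
i=8: fresh scan; Z[8]=0
i=9: fresh scan; Z[9]=0
i=10: fresh scan; Z[10]=0
i=11: fresh scan; Z[11]=0
i=12: fresh scan; Z[12]=1 extend→box=[12,13)
i=13: fresh scan; Z[13]=0
i=14: fresh scan; Z[14]=3 extend→box=[14,17)
i=15: min(r-i=2, Z[1]=1)=1; Z[15]=1
i=16: min(r-i=1, Z[2]=0)=0; Z[16]=0

[17, 1, 0, 0, 0, 3, 1, 0, 0, 0, 0, 0, 1, 0, 3, 1, 0]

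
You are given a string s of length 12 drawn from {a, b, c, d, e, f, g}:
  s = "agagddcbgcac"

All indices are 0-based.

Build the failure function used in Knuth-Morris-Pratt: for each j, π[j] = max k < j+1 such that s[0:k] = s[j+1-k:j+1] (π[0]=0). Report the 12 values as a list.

[0, 0, 1, 2, 0, 0, 0, 0, 0, 0, 1, 0]

π[0] = 0
j=1 s[j]='g': π[1]=0 (border '')
j=2 s[j]='a': π[2]=1 (border 'a')
j=3 s[j]='g': π[3]=2 (border 'ag')
j=4 s[j]='d': k: 2→0; π[4]=0 (border '')
j=5 s[j]='d': π[5]=0 (border '')
j=6 s[j]='c': π[6]=0 (border '')
j=7 s[j]='b': π[7]=0 (border '')
j=8 s[j]='g': π[8]=0 (border '')
j=9 s[j]='c': π[9]=0 (border '')
j=10 s[j]='a': π[10]=1 (border 'a')
j=11 s[j]='c': k: 1→0; π[11]=0 (border '')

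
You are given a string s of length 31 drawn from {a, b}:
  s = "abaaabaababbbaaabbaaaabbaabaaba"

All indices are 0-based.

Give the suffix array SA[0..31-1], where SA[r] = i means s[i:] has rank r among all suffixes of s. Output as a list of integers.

rank→(start, suffix):
  0 → (30, 'a')
  1 → (18, 'aaaabbaabaaba')
  2 → (2, 'aaabaababbbaaabbaaaabbaabaaba')
  3 → (13, 'aaabbaaaabbaabaaba')
  4 → (19, 'aaabbaabaaba')
  5 → (27, 'aaba')
  6 → (24, 'aabaaba')
  7 → (3, 'aabaababbbaaabbaaaabbaabaaba')
  8 → (6, 'aababbbaaabbaaaabbaabaaba')
  9 → (14, 'aabbaaaabbaabaaba')
  10 → (20, 'aabbaabaaba')
  11 → (28, 'aba')
  12 → (0, 'abaaabaababbbaaabbaaaabbaabaaba')
  13 → (25, 'abaaba')
  14 → (4, 'abaababbbaaabbaaaabbaabaaba')
  15 → (7, 'ababbbaaabbaaaabbaabaaba')
  16 → (15, 'abbaaaabbaabaaba')
  17 → (21, 'abbaabaaba')
  18 → (9, 'abbbaaabbaaaabbaabaaba')
  19 → (29, 'ba')
  20 → (17, 'baaaabbaabaaba')
  21 → (1, 'baaabaababbbaaabbaaaabbaabaaba')
  22 → (12, 'baaabbaaaabbaabaaba')
  23 → (26, 'baaba')
  24 → (23, 'baabaaba')
  25 → (5, 'baababbbaaabbaaaabbaabaaba')
  26 → (8, 'babbbaaabbaaaabbaabaaba')
  27 → (16, 'bbaaaabbaabaaba')
  28 → (11, 'bbaaabbaaaabbaabaaba')
  29 → (22, 'bbaabaaba')
  30 → (10, 'bbbaaabbaaaabbaabaaba')

[30, 18, 2, 13, 19, 27, 24, 3, 6, 14, 20, 28, 0, 25, 4, 7, 15, 21, 9, 29, 17, 1, 12, 26, 23, 5, 8, 16, 11, 22, 10]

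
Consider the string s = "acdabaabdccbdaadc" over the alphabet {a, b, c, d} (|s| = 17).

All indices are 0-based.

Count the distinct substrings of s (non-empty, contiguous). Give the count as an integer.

sorted suffixes:
  #0 SA[0]=5  'aabdccbdaadc'
  #1 SA[1]=13  'aadc'
  #2 SA[2]=3  'abaabdccbdaadc'
  #3 SA[3]=6  'abdccbdaadc'
  #4 SA[4]=0  'acdabaabdccbdaadc'
  #5 SA[5]=14  'adc'
  #6 SA[6]=4  'baabdccbdaadc'
  #7 SA[7]=11  'bdaadc'
  #8 SA[8]=7  'bdccbdaadc'
  #9 SA[9]=16  'c'
  #10 SA[10]=10  'cbdaadc'
  #11 SA[11]=9  'ccbdaadc'
  #12 SA[12]=1  'cdabaabdccbdaadc'
  #13 SA[13]=12  'daadc'
  #14 SA[14]=2  'dabaabdccbdaadc'
  #15 SA[15]=15  'dc'
  #16 SA[16]=8  'dccbdaadc'

SA = [5, 13, 3, 6, 0, 14, 4, 11, 7, 16, 10, 9, 1, 12, 2, 15, 8]
[i] adj suffixes → lcp
  [1] 5/13 → 2 ('aa')
  [2] 13/3 → 1 ('a')
  [3] 3/6 → 2 ('ab')
  [4] 6/0 → 1 ('a')
  [5] 0/14 → 1 ('a')
  [6] 14/4 → 0 ('')
  [7] 4/11 → 1 ('b')
  [8] 11/7 → 2 ('bd')
  [9] 7/16 → 0 ('')
  [10] 16/10 → 1 ('c')
  [11] 10/9 → 1 ('c')
  [12] 9/1 → 1 ('c')
  [13] 1/12 → 0 ('')
  [14] 12/2 → 2 ('da')
  [15] 2/15 → 1 ('d')
  [16] 15/8 → 2 ('dc')

n(n+1)/2 = 17·18/2 = 153
Σ LCP = 0 + 2 + 1 + 2 + 1 + 1 + 0 + 1 + 2 + 0 + 1 + 1 + 1 + 0 + 2 + 1 + 2 = 18
distinct = 153 − 18 = 135

135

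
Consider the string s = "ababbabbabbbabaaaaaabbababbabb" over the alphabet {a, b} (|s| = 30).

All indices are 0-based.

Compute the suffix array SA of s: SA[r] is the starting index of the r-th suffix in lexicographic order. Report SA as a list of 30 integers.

rank→(start, suffix):
  0 → (14, 'aaaaaabbababbabb')
  1 → (15, 'aaaaabbababbabb')
  2 → (16, 'aaaabbababbabb')
  3 → (17, 'aaabbababbabb')
  4 → (18, 'aabbababbabb')
  5 → (12, 'abaaaaaabbababbabb')
  6 → (22, 'ababbabb')
  7 → (0, 'ababbabbabbbabaaaaaabbababbabb')
  8 → (27, 'abb')
  9 → (19, 'abbababbabb')
  10 → (24, 'abbabb')
  11 → (2, 'abbabbabbbabaaaaaabbababbabb')
  12 → (5, 'abbabbbabaaaaaabbababbabb')
  13 → (8, 'abbbabaaaaaabbababbabb')
  14 → (29, 'b')
  15 → (13, 'baaaaaabbababbabb')
  16 → (11, 'babaaaaaabbababbabb')
  17 → (21, 'bababbabb')
  18 → (26, 'babb')
  19 → (23, 'babbabb')
  20 → (1, 'babbabbabbbabaaaaaabbababbabb')
  21 → (4, 'babbabbbabaaaaaabbababbabb')
  22 → (7, 'babbbabaaaaaabbababbabb')
  23 → (28, 'bb')
  24 → (10, 'bbabaaaaaabbababbabb')
  25 → (20, 'bbababbabb')
  26 → (25, 'bbabb')
  27 → (3, 'bbabbabbbabaaaaaabbababbabb')
  28 → (6, 'bbabbbabaaaaaabbababbabb')
  29 → (9, 'bbbabaaaaaabbababbabb')

[14, 15, 16, 17, 18, 12, 22, 0, 27, 19, 24, 2, 5, 8, 29, 13, 11, 21, 26, 23, 1, 4, 7, 28, 10, 20, 25, 3, 6, 9]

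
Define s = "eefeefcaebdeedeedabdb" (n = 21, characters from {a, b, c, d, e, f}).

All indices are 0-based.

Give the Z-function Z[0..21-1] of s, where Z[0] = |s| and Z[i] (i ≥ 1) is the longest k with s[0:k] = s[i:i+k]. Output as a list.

[21, 1, 0, 3, 1, 0, 0, 0, 1, 0, 0, 2, 1, 0, 2, 1, 0, 0, 0, 0, 0]

Z[0]=21
i=1: i≥r, start 0; Z[1]=1 grow→box=[1,2)
i=2: i≥r, start 0; Z[2]=0
i=3: i≥r, start 0; Z[3]=3 grow→box=[3,6)
i=4: min(r-i=2, Z[1]=1)=1; Z[4]=1
i=5: min(r-i=1, Z[2]=0)=0; Z[5]=0
i=6: i≥r, start 0; Z[6]=0
i=7: i≥r, start 0; Z[7]=0
i=8: i≥r, start 0; Z[8]=1 grow→box=[8,9)
i=9: i≥r, start 0; Z[9]=0
i=10: i≥r, start 0; Z[10]=0
i=11: i≥r, start 0; Z[11]=2 grow→box=[11,13)
i=12: min(r-i=1, Z[1]=1)=1; Z[12]=1
i=13: i≥r, start 0; Z[13]=0
i=14: i≥r, start 0; Z[14]=2 grow→box=[14,16)
i=15: min(r-i=1, Z[1]=1)=1; Z[15]=1
i=16: i≥r, start 0; Z[16]=0
i=17: i≥r, start 0; Z[17]=0
i=18: i≥r, start 0; Z[18]=0
i=19: i≥r, start 0; Z[19]=0
i=20: i≥r, start 0; Z[20]=0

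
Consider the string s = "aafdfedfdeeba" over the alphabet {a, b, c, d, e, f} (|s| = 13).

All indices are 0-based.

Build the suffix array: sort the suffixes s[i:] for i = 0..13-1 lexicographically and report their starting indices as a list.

sorted suffixes:
  #0 SA[0]=12  'a'
  #1 SA[1]=0  'aafdfedfdeeba'
  #2 SA[2]=1  'afdfedfdeeba'
  #3 SA[3]=11  'ba'
  #4 SA[4]=8  'deeba'
  #5 SA[5]=6  'dfdeeba'
  #6 SA[6]=3  'dfedfdeeba'
  #7 SA[7]=10  'eba'
  #8 SA[8]=5  'edfdeeba'
  #9 SA[9]=9  'eeba'
  #10 SA[10]=7  'fdeeba'
  #11 SA[11]=2  'fdfedfdeeba'
  #12 SA[12]=4  'fedfdeeba'

[12, 0, 1, 11, 8, 6, 3, 10, 5, 9, 7, 2, 4]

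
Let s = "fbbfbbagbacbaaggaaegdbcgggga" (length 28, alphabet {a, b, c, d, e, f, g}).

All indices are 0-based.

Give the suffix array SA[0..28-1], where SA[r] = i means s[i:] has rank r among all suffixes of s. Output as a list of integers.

[27, 16, 12, 9, 17, 6, 13, 11, 8, 5, 4, 1, 21, 2, 10, 22, 20, 18, 3, 0, 26, 15, 7, 19, 25, 14, 24, 23]

rank→(start, suffix):
  0 → (27, 'a')
  1 → (16, 'aaegdbcgggga')
  2 → (12, 'aaggaaegdbcgggga')
  3 → (9, 'acbaaggaaegdbcgggga')
  4 → (17, 'aegdbcgggga')
  5 → (6, 'agbacbaaggaaegdbcgggga')
  6 → (13, 'aggaaegdbcgggga')
  7 → (11, 'baaggaaegdbcgggga')
  8 → (8, 'bacbaaggaaegdbcgggga')
  9 → (5, 'bagbacbaaggaaegdbcgggga')
  10 → (4, 'bbagbacbaaggaaegdbcgggga')
  11 → (1, 'bbfbbagbacbaaggaaegdbcgggga')
  12 → (21, 'bcgggga')
  13 → (2, 'bfbbagbacbaaggaaegdbcgggga')
  14 → (10, 'cbaaggaaegdbcgggga')
  15 → (22, 'cgggga')
  16 → (20, 'dbcgggga')
  17 → (18, 'egdbcgggga')
  18 → (3, 'fbbagbacbaaggaaegdbcgggga')
  19 → (0, 'fbbfbbagbacbaaggaaegdbcgggga')
  20 → (26, 'ga')
  21 → (15, 'gaaegdbcgggga')
  22 → (7, 'gbacbaaggaaegdbcgggga')
  23 → (19, 'gdbcgggga')
  24 → (25, 'gga')
  25 → (14, 'ggaaegdbcgggga')
  26 → (24, 'ggga')
  27 → (23, 'gggga')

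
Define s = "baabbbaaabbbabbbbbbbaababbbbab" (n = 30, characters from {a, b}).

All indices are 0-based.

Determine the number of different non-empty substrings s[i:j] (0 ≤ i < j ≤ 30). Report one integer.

sorted suffixes:
  #0 SA[0]=6  'aaabbbabbbbbbbaababbbbab'
  #1 SA[1]=20  'aababbbbab'
  #2 SA[2]=1  'aabbbaaabbbabbbbbbbaababbbbab'
  #3 SA[3]=7  'aabbbabbbbbbbaababbbbab'
  #4 SA[4]=28  'ab'
  #5 SA[5]=21  'ababbbbab'
  #6 SA[6]=2  'abbbaaabbbabbbbbbbaababbbbab'
  #7 SA[7]=8  'abbbabbbbbbbaababbbbab'
  #8 SA[8]=23  'abbbbab'
  #9 SA[9]=12  'abbbbbbbaababbbbab'
  #10 SA[10]=29  'b'
  #11 SA[11]=5  'baaabbbabbbbbbbaababbbbab'
  #12 SA[12]=19  'baababbbbab'
  #13 SA[13]=0  'baabbbaaabbbabbbbbbbaababbbbab'
  #14 SA[14]=27  'bab'
  #15 SA[15]=22  'babbbbab'
  #16 SA[16]=11  'babbbbbbbaababbbbab'
  #17 SA[17]=4  'bbaaabbbabbbbbbbaababbbbab'
  #18 SA[18]=18  'bbaababbbbab'
  #19 SA[19]=26  'bbab'
  #20 SA[20]=10  'bbabbbbbbbaababbbbab'
  #21 SA[21]=3  'bbbaaabbbabbbbbbbaababbbbab'
  #22 SA[22]=17  'bbbaababbbbab'
  #23 SA[23]=25  'bbbab'
  #24 SA[24]=9  'bbbabbbbbbbaababbbbab'
  #25 SA[25]=16  'bbbbaababbbbab'
  #26 SA[26]=24  'bbbbab'
  #27 SA[27]=15  'bbbbbaababbbbab'
  #28 SA[28]=14  'bbbbbbaababbbbab'
  #29 SA[29]=13  'bbbbbbbaababbbbab'

SA = [6, 20, 1, 7, 28, 21, 2, 8, 23, 12, 29, 5, 19, 0, 27, 22, 11, 4, 18, 26, 10, 3, 17, 25, 9, 16, 24, 15, 14, 13]
[i] adj suffixes → lcp
  [1] 6/20 → 2 ('aa')
  [2] 20/1 → 3 ('aab')
  [3] 1/7 → 6 ('aabbba')
  [4] 7/28 → 1 ('a')
  [5] 28/21 → 2 ('ab')
  [6] 21/2 → 2 ('ab')
  [7] 2/8 → 5 ('abbba')
  [8] 8/23 → 4 ('abbb')
  [9] 23/12 → 5 ('abbbb')
  [10] 12/29 → 0 ('')
  [11] 29/5 → 1 ('b')
  [12] 5/19 → 3 ('baa')
  [13] 19/0 → 4 ('baab')
  [14] 0/27 → 2 ('ba')
  [15] 27/22 → 3 ('bab')
  [16] 22/11 → 6 ('babbbb')
  [17] 11/4 → 1 ('b')
  [18] 4/18 → 4 ('bbaa')
  [19] 18/26 → 3 ('bba')
  [20] 26/10 → 4 ('bbab')
  [21] 10/3 → 2 ('bb')
  [22] 3/17 → 5 ('bbbaa')
  [23] 17/25 → 4 ('bbba')
  [24] 25/9 → 5 ('bbbab')
  [25] 9/16 → 3 ('bbb')
  [26] 16/24 → 5 ('bbbba')
  [27] 24/15 → 4 ('bbbb')
  [28] 15/14 → 5 ('bbbbb')
  [29] 14/13 → 6 ('bbbbbb')

n(n+1)/2 = 30·31/2 = 465
Σ LCP = 0 + 2 + 3 + 6 + 1 + 2 + 2 + 5 + 4 + 5 + 0 + 1 + 3 + 4 + 2 + 3 + 6 + 1 + 4 + 3 + 4 + 2 + 5 + 4 + 5 + 3 + 5 + 4 + 5 + 6 = 100
distinct = 465 − 100 = 365

365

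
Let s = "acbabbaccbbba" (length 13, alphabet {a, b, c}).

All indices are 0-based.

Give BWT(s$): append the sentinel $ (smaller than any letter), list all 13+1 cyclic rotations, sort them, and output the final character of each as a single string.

rank  rotation        last
    0  $acbabbaccbbba  a
    1  a$acbabbaccbbb  b
    2  abbaccbbba$acb  b
    3  acbabbaccbbba$  $
    4  accbbba$acbabb  b
    5  ba$acbabbaccbb  b
    6  babbaccbbba$ac  c
    7  baccbbba$acbab  b
    8  bba$acbabbaccb  b
    9  bbaccbbba$acba  a
   10  bbba$acbabbacc  c
   11  cbabbaccbbba$a  a
   12  cbbba$acbabbac  c
   13  ccbbba$acbabba  a

abb$bbcbbacaca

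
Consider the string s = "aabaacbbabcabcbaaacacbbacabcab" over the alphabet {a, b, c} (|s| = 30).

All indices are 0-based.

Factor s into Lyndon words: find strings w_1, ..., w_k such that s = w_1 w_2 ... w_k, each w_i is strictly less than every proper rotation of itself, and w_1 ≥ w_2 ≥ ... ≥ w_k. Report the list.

emit factor 1: 'aabaacbbabcabcb' (i=0, period=15)
emit factor 2: 'aaacacbbacabcab' (i=15, period=15)

["aabaacbbabcabcb", "aaacacbbacabcab"]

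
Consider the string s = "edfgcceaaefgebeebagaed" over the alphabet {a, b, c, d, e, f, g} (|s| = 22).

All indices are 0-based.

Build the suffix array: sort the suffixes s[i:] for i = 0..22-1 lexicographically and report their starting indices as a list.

sorted suffixes:
  #0 SA[0]=7  'aaefgebeebagaed'
  #1 SA[1]=19  'aed'
  #2 SA[2]=8  'aefgebeebagaed'
  #3 SA[3]=17  'agaed'
  #4 SA[4]=16  'bagaed'
  #5 SA[5]=13  'beebagaed'
  #6 SA[6]=4  'cceaaefgebeebagaed'
  #7 SA[7]=5  'ceaaefgebeebagaed'
  #8 SA[8]=21  'd'
  #9 SA[9]=1  'dfgcceaaefgebeebagaed'
  #10 SA[10]=6  'eaaefgebeebagaed'
  #11 SA[11]=15  'ebagaed'
  #12 SA[12]=12  'ebeebagaed'
  #13 SA[13]=20  'ed'
  #14 SA[14]=0  'edfgcceaaefgebeebagaed'
  #15 SA[15]=14  'eebagaed'
  #16 SA[16]=9  'efgebeebagaed'
  #17 SA[17]=2  'fgcceaaefgebeebagaed'
  #18 SA[18]=10  'fgebeebagaed'
  #19 SA[19]=18  'gaed'
  #20 SA[20]=3  'gcceaaefgebeebagaed'
  #21 SA[21]=11  'gebeebagaed'

[7, 19, 8, 17, 16, 13, 4, 5, 21, 1, 6, 15, 12, 20, 0, 14, 9, 2, 10, 18, 3, 11]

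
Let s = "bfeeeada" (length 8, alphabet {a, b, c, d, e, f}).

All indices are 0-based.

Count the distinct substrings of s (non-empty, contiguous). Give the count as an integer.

sorted suffixes:
  #0 SA[0]=7  'a'
  #1 SA[1]=5  'ada'
  #2 SA[2]=0  'bfeeeada'
  #3 SA[3]=6  'da'
  #4 SA[4]=4  'eada'
  #5 SA[5]=3  'eeada'
  #6 SA[6]=2  'eeeada'
  #7 SA[7]=1  'feeeada'

SA = [7, 5, 0, 6, 4, 3, 2, 1]
[i] adj suffixes → lcp
  [1] 7/5 → 1 ('a')
  [2] 5/0 → 0 ('')
  [3] 0/6 → 0 ('')
  [4] 6/4 → 0 ('')
  [5] 4/3 → 1 ('e')
  [6] 3/2 → 2 ('ee')
  [7] 2/1 → 0 ('')

n(n+1)/2 = 8·9/2 = 36
Σ LCP = 0 + 1 + 0 + 0 + 0 + 1 + 2 + 0 = 4
distinct = 36 − 4 = 32

32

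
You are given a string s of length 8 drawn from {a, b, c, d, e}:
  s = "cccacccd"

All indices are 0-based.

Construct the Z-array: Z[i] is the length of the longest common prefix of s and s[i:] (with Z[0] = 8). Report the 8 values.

[8, 2, 1, 0, 3, 2, 1, 0]

Z[0]=8
i=1: i≥r, start 0; Z[1]=2 extend→box=[1,3)
i=2: min(r-i=1, Z[1]=2)=1; Z[2]=1
i=3: i≥r, start 0; Z[3]=0
i=4: i≥r, start 0; Z[4]=3 extend→box=[4,7)
i=5: min(r-i=2, Z[1]=2)=2; Z[5]=2
i=6: min(r-i=1, Z[2]=1)=1; Z[6]=1
i=7: i≥r, start 0; Z[7]=0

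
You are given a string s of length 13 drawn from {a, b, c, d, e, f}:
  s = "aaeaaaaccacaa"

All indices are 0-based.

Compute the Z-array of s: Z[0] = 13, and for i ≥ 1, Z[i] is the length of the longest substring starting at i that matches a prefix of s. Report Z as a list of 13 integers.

Z[0]=13
i=1: fresh scan; Z[1]=1 grow→box=[1,2)
i=2: fresh scan; Z[2]=0
i=3: fresh scan; Z[3]=2 grow→box=[3,5)
i=4: min(r-i=1, Z[1]=1)=1; Z[4]=2 grow→box=[4,6)
i=5: min(r-i=1, Z[1]=1)=1; Z[5]=2 grow→box=[5,7)
i=6: min(r-i=1, Z[1]=1)=1; Z[6]=1
i=7: fresh scan; Z[7]=0
i=8: fresh scan; Z[8]=0
i=9: fresh scan; Z[9]=1 grow→box=[9,10)
i=10: fresh scan; Z[10]=0
i=11: fresh scan; Z[11]=2 grow→box=[11,13)
i=12: min(r-i=1, Z[1]=1)=1; Z[12]=1

[13, 1, 0, 2, 2, 2, 1, 0, 0, 1, 0, 2, 1]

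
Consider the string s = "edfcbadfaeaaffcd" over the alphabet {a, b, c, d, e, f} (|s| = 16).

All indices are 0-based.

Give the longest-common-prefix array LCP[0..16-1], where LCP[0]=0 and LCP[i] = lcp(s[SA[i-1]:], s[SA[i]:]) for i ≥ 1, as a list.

rank→(start, suffix):
  0 → (10, 'aaffcd')
  1 → (5, 'adfaeaaffcd')
  2 → (8, 'aeaaffcd')
  3 → (11, 'affcd')
  4 → (4, 'badfaeaaffcd')
  5 → (3, 'cbadfaeaaffcd')
  6 → (14, 'cd')
  7 → (15, 'd')
  8 → (6, 'dfaeaaffcd')
  9 → (1, 'dfcbadfaeaaffcd')
  10 → (9, 'eaaffcd')
  11 → (0, 'edfcbadfaeaaffcd')
  12 → (7, 'faeaaffcd')
  13 → (2, 'fcbadfaeaaffcd')
  14 → (13, 'fcd')
  15 → (12, 'ffcd')

SA = [10, 5, 8, 11, 4, 3, 14, 15, 6, 1, 9, 0, 7, 2, 13, 12]
i: (SA[i-1],SA[i]) lcp shared
  1: (10,5) 1 'a'
  2: (5,8) 1 'a'
  3: (8,11) 1 'a'
  4: (11,4) 0 ''
  5: (4,3) 0 ''
  6: (3,14) 1 'c'
  7: (14,15) 0 ''
  8: (15,6) 1 'd'
  9: (6,1) 2 'df'
  10: (1,9) 0 ''
  11: (9,0) 1 'e'
  12: (0,7) 0 ''
  13: (7,2) 1 'f'
  14: (2,13) 2 'fc'
  15: (13,12) 1 'f'

[0, 1, 1, 1, 0, 0, 1, 0, 1, 2, 0, 1, 0, 1, 2, 1]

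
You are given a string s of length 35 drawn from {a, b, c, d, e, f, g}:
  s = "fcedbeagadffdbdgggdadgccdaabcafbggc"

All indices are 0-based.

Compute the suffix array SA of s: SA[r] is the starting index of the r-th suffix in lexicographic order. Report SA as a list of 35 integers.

rank | idx | suffix
   0 |  25 | aabcafbggc
   1 |  26 | abcafbggc
   2 |   8 | adffdbdgggdadgccdaabcafbggc
   3 |  19 | adgccdaabcafbggc
   4 |  29 | afbggc
   5 |   6 | agadffdbdgggdadgccdaabcafbggc
   6 |  27 | bcafbggc
   7 |  13 | bdgggdadgccdaabcafbggc
   8 |   4 | beagadffdbdgggdadgccdaabcafbggc
   9 |  31 | bggc
  10 |  34 | c
  11 |  28 | cafbggc
  12 |  22 | ccdaabcafbggc
  13 |  23 | cdaabcafbggc
  14 |   1 | cedbeagadffdbdgggdadgccdaabcafbggc
  15 |  24 | daabcafbggc
  16 |  18 | dadgccdaabcafbggc
  17 |  12 | dbdgggdadgccdaabcafbggc
  18 |   3 | dbeagadffdbdgggdadgccdaabcafbggc
  19 |   9 | dffdbdgggdadgccdaabcafbggc
  20 |  20 | dgccdaabcafbggc
  21 |  14 | dgggdadgccdaabcafbggc
  22 |   5 | eagadffdbdgggdadgccdaabcafbggc
  23 |   2 | edbeagadffdbdgggdadgccdaabcafbggc
  24 |  30 | fbggc
  25 |   0 | fcedbeagadffdbdgggdadgccdaabcafbggc
  26 |  11 | fdbdgggdadgccdaabcafbggc
  27 |  10 | ffdbdgggdadgccdaabcafbggc
  28 |   7 | gadffdbdgggdadgccdaabcafbggc
  29 |  33 | gc
  30 |  21 | gccdaabcafbggc
  31 |  17 | gdadgccdaabcafbggc
  32 |  32 | ggc
  33 |  16 | ggdadgccdaabcafbggc
  34 |  15 | gggdadgccdaabcafbggc

[25, 26, 8, 19, 29, 6, 27, 13, 4, 31, 34, 28, 22, 23, 1, 24, 18, 12, 3, 9, 20, 14, 5, 2, 30, 0, 11, 10, 7, 33, 21, 17, 32, 16, 15]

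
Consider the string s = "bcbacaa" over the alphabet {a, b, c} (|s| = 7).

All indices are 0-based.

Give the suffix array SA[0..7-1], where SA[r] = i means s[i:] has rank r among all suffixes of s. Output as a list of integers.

sorted suffixes:
  #0 SA[0]=6  'a'
  #1 SA[1]=5  'aa'
  #2 SA[2]=3  'acaa'
  #3 SA[3]=2  'bacaa'
  #4 SA[4]=0  'bcbacaa'
  #5 SA[5]=4  'caa'
  #6 SA[6]=1  'cbacaa'

[6, 5, 3, 2, 0, 4, 1]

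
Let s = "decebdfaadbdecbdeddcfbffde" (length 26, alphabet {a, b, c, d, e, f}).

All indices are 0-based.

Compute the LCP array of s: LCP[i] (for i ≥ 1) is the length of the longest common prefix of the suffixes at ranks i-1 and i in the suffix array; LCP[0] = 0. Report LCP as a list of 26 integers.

[0, 1, 0, 3, 2, 1, 0, 1, 1, 0, 1, 1, 1, 2, 3, 2, 1, 0, 1, 1, 2, 1, 0, 1, 1, 1]

sorted suffixes:
  #0 SA[0]=7  'aadbdecbdeddcfbffde'
  #1 SA[1]=8  'adbdecbdeddcfbffde'
  #2 SA[2]=10  'bdecbdeddcfbffde'
  #3 SA[3]=14  'bdeddcfbffde'
  #4 SA[4]=4  'bdfaadbdecbdeddcfbffde'
  #5 SA[5]=21  'bffde'
  #6 SA[6]=13  'cbdeddcfbffde'
  #7 SA[7]=2  'cebdfaadbdecbdeddcfbffde'
  #8 SA[8]=19  'cfbffde'
  #9 SA[9]=9  'dbdecbdeddcfbffde'
  #10 SA[10]=18  'dcfbffde'
  #11 SA[11]=17  'ddcfbffde'
  #12 SA[12]=24  'de'
  #13 SA[13]=11  'decbdeddcfbffde'
  #14 SA[14]=0  'decebdfaadbdecbdeddcfbffde'
  #15 SA[15]=15  'deddcfbffde'
  #16 SA[16]=5  'dfaadbdecbdeddcfbffde'
  #17 SA[17]=25  'e'
  #18 SA[18]=3  'ebdfaadbdecbdeddcfbffde'
  #19 SA[19]=12  'ecbdeddcfbffde'
  #20 SA[20]=1  'ecebdfaadbdecbdeddcfbffde'
  #21 SA[21]=16  'eddcfbffde'
  #22 SA[22]=6  'faadbdecbdeddcfbffde'
  #23 SA[23]=20  'fbffde'
  #24 SA[24]=23  'fde'
  #25 SA[25]=22  'ffde'

SA = [7, 8, 10, 14, 4, 21, 13, 2, 19, 9, 18, 17, 24, 11, 0, 15, 5, 25, 3, 12, 1, 16, 6, 20, 23, 22]
[i] adj suffixes → lcp
  [1] 7/8 → 1 ('a')
  [2] 8/10 → 0 ('')
  [3] 10/14 → 3 ('bde')
  [4] 14/4 → 2 ('bd')
  [5] 4/21 → 1 ('b')
  [6] 21/13 → 0 ('')
  [7] 13/2 → 1 ('c')
  [8] 2/19 → 1 ('c')
  [9] 19/9 → 0 ('')
  [10] 9/18 → 1 ('d')
  [11] 18/17 → 1 ('d')
  [12] 17/24 → 1 ('d')
  [13] 24/11 → 2 ('de')
  [14] 11/0 → 3 ('dec')
  [15] 0/15 → 2 ('de')
  [16] 15/5 → 1 ('d')
  [17] 5/25 → 0 ('')
  [18] 25/3 → 1 ('e')
  [19] 3/12 → 1 ('e')
  [20] 12/1 → 2 ('ec')
  [21] 1/16 → 1 ('e')
  [22] 16/6 → 0 ('')
  [23] 6/20 → 1 ('f')
  [24] 20/23 → 1 ('f')
  [25] 23/22 → 1 ('f')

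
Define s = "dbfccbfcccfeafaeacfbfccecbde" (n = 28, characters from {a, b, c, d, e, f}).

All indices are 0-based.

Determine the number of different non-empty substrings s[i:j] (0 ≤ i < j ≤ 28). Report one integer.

rank | idx | suffix
   0 |  16 | acfbfccecbde
   1 |  14 | aeacfbfccecbde
   2 |  12 | afaeacfbfccecbde
   3 |  25 | bde
   4 |   1 | bfccbfcccfeafaeacfbfccecbde
   5 |   5 | bfcccfeafaeacfbfccecbde
   6 |  19 | bfccecbde
   7 |  24 | cbde
   8 |   4 | cbfcccfeafaeacfbfccecbde
   9 |   3 | ccbfcccfeafaeacfbfccecbde
  10 |   7 | cccfeafaeacfbfccecbde
  11 |  21 | ccecbde
  12 |   8 | ccfeafaeacfbfccecbde
  13 |  22 | cecbde
  14 |  17 | cfbfccecbde
  15 |   9 | cfeafaeacfbfccecbde
  16 |   0 | dbfccbfcccfeafaeacfbfccecbde
  17 |  26 | de
  18 |  27 | e
  19 |  15 | eacfbfccecbde
  20 |  11 | eafaeacfbfccecbde
  21 |  23 | ecbde
  22 |  13 | faeacfbfccecbde
  23 |  18 | fbfccecbde
  24 |   2 | fccbfcccfeafaeacfbfccecbde
  25 |   6 | fcccfeafaeacfbfccecbde
  26 |  20 | fccecbde
  27 |  10 | feafaeacfbfccecbde

SA = [16, 14, 12, 25, 1, 5, 19, 24, 4, 3, 7, 21, 8, 22, 17, 9, 0, 26, 27, 15, 11, 23, 13, 18, 2, 6, 20, 10]
[i] adj suffixes → lcp
  [1] 16/14 → 1 ('a')
  [2] 14/12 → 1 ('a')
  [3] 12/25 → 0 ('')
  [4] 25/1 → 1 ('b')
  [5] 1/5 → 4 ('bfcc')
  [6] 5/19 → 4 ('bfcc')
  [7] 19/24 → 0 ('')
  [8] 24/4 → 2 ('cb')
  [9] 4/3 → 1 ('c')
  [10] 3/7 → 2 ('cc')
  [11] 7/21 → 2 ('cc')
  [12] 21/8 → 2 ('cc')
  [13] 8/22 → 1 ('c')
  [14] 22/17 → 1 ('c')
  [15] 17/9 → 2 ('cf')
  [16] 9/0 → 0 ('')
  [17] 0/26 → 1 ('d')
  [18] 26/27 → 0 ('')
  [19] 27/15 → 1 ('e')
  [20] 15/11 → 2 ('ea')
  [21] 11/23 → 1 ('e')
  [22] 23/13 → 0 ('')
  [23] 13/18 → 1 ('f')
  [24] 18/2 → 1 ('f')
  [25] 2/6 → 3 ('fcc')
  [26] 6/20 → 3 ('fcc')
  [27] 20/10 → 1 ('f')

n(n+1)/2 = 28·29/2 = 406
Σ LCP = 0 + 1 + 1 + 0 + 1 + 4 + 4 + 0 + 2 + 1 + 2 + 2 + 2 + 1 + 1 + 2 + 0 + 1 + 0 + 1 + 2 + 1 + 0 + 1 + 1 + 3 + 3 + 1 = 38
distinct = 406 − 38 = 368

368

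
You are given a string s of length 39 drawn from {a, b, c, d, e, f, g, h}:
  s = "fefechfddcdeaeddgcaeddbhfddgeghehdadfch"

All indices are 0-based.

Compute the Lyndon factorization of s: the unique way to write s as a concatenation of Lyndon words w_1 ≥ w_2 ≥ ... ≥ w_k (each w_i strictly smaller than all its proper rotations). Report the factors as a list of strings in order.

["f", "ef", "e", "chfdd", "cde", "aeddgc", "aeddbhfddgeghehd", "adfch"]

emit factor 1: 'f' (i=0, period=1)
emit factor 2: 'ef' (i=1, period=2)
emit factor 3: 'e' (i=3, period=1)
emit factor 4: 'chfdd' (i=4, period=5)
emit factor 5: 'cde' (i=9, period=3)
emit factor 6: 'aeddgc' (i=12, period=6)
emit factor 7: 'aeddbhfddgeghehd' (i=18, period=16)
emit factor 8: 'adfch' (i=34, period=5)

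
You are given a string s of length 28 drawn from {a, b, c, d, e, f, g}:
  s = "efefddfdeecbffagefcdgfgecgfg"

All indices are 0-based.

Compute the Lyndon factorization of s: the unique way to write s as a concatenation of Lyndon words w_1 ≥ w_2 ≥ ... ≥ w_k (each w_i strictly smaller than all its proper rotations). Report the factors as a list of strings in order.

emit factor 1: 'ef' (i=0, period=2)
emit factor 2: 'ef' (i=2, period=2)
emit factor 3: 'ddfdee' (i=4, period=6)
emit factor 4: 'c' (i=10, period=1)
emit factor 5: 'bff' (i=11, period=3)
emit factor 6: 'agefcdgfgecgfg' (i=14, period=14)

["ef", "ef", "ddfdee", "c", "bff", "agefcdgfgecgfg"]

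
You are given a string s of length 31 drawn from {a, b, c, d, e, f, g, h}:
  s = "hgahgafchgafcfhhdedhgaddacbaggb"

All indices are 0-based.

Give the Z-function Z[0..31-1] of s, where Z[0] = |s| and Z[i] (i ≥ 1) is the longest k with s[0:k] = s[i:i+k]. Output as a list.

[31, 0, 0, 3, 0, 0, 0, 0, 3, 0, 0, 0, 0, 0, 1, 1, 0, 0, 0, 3, 0, 0, 0, 0, 0, 0, 0, 0, 0, 0, 0]

Z[0]=31
i=1: fresh scan; Z[1]=0
i=2: fresh scan; Z[2]=0
i=3: fresh scan; Z[3]=3 scan→box=[3,6)
i=4: min(r-i=2, Z[1]=0)=0; Z[4]=0
i=5: min(r-i=1, Z[2]=0)=0; Z[5]=0
i=6: fresh scan; Z[6]=0
i=7: fresh scan; Z[7]=0
i=8: fresh scan; Z[8]=3 scan→box=[8,11)
i=9: min(r-i=2, Z[1]=0)=0; Z[9]=0
i=10: min(r-i=1, Z[2]=0)=0; Z[10]=0
i=11: fresh scan; Z[11]=0
i=12: fresh scan; Z[12]=0
i=13: fresh scan; Z[13]=0
i=14: fresh scan; Z[14]=1 scan→box=[14,15)
i=15: fresh scan; Z[15]=1 scan→box=[15,16)
i=16: fresh scan; Z[16]=0
i=17: fresh scan; Z[17]=0
i=18: fresh scan; Z[18]=0
i=19: fresh scan; Z[19]=3 scan→box=[19,22)
i=20: min(r-i=2, Z[1]=0)=0; Z[20]=0
i=21: min(r-i=1, Z[2]=0)=0; Z[21]=0
i=22: fresh scan; Z[22]=0
i=23: fresh scan; Z[23]=0
i=24: fresh scan; Z[24]=0
i=25: fresh scan; Z[25]=0
i=26: fresh scan; Z[26]=0
i=27: fresh scan; Z[27]=0
i=28: fresh scan; Z[28]=0
i=29: fresh scan; Z[29]=0
i=30: fresh scan; Z[30]=0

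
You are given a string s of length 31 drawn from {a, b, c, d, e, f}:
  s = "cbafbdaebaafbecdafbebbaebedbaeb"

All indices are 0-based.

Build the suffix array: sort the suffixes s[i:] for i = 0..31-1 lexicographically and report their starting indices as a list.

[9, 28, 6, 22, 2, 16, 10, 30, 8, 27, 21, 1, 20, 4, 18, 12, 24, 0, 14, 5, 15, 26, 29, 7, 19, 23, 13, 25, 3, 17, 11]

rank | idx | suffix
   0 |   9 | aafbecdafbebbaebedbaeb
   1 |  28 | aeb
   2 |   6 | aebaafbecdafbebbaebedbaeb
   3 |  22 | aebedbaeb
   4 |   2 | afbdaebaafbecdafbebbaebedbaeb
   5 |  16 | afbebbaebedbaeb
   6 |  10 | afbecdafbebbaebedbaeb
   7 |  30 | b
   8 |   8 | baafbecdafbebbaebedbaeb
   9 |  27 | baeb
  10 |  21 | baebedbaeb
  11 |   1 | bafbdaebaafbecdafbebbaebedbaeb
  12 |  20 | bbaebedbaeb
  13 |   4 | bdaebaafbecdafbebbaebedbaeb
  14 |  18 | bebbaebedbaeb
  15 |  12 | becdafbebbaebedbaeb
  16 |  24 | bedbaeb
  17 |   0 | cbafbdaebaafbecdafbebbaebedbaeb
  18 |  14 | cdafbebbaebedbaeb
  19 |   5 | daebaafbecdafbebbaebedbaeb
  20 |  15 | dafbebbaebedbaeb
  21 |  26 | dbaeb
  22 |  29 | eb
  23 |   7 | ebaafbecdafbebbaebedbaeb
  24 |  19 | ebbaebedbaeb
  25 |  23 | ebedbaeb
  26 |  13 | ecdafbebbaebedbaeb
  27 |  25 | edbaeb
  28 |   3 | fbdaebaafbecdafbebbaebedbaeb
  29 |  17 | fbebbaebedbaeb
  30 |  11 | fbecdafbebbaebedbaeb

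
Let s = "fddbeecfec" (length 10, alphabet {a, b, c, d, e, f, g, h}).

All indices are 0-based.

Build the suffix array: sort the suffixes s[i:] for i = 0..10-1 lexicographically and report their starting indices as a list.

sorted suffixes:
  #0 SA[0]=3  'beecfec'
  #1 SA[1]=9  'c'
  #2 SA[2]=6  'cfec'
  #3 SA[3]=2  'dbeecfec'
  #4 SA[4]=1  'ddbeecfec'
  #5 SA[5]=8  'ec'
  #6 SA[6]=5  'ecfec'
  #7 SA[7]=4  'eecfec'
  #8 SA[8]=0  'fddbeecfec'
  #9 SA[9]=7  'fec'

[3, 9, 6, 2, 1, 8, 5, 4, 0, 7]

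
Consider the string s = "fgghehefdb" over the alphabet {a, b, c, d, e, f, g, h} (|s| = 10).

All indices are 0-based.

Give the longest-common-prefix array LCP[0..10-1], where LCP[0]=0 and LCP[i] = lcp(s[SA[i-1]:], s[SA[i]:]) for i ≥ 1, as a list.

sorted suffixes:
  #0 SA[0]=9  'b'
  #1 SA[1]=8  'db'
  #2 SA[2]=6  'efdb'
  #3 SA[3]=4  'ehefdb'
  #4 SA[4]=7  'fdb'
  #5 SA[5]=0  'fgghehefdb'
  #6 SA[6]=1  'gghehefdb'
  #7 SA[7]=2  'ghehefdb'
  #8 SA[8]=5  'hefdb'
  #9 SA[9]=3  'hehefdb'

SA = [9, 8, 6, 4, 7, 0, 1, 2, 5, 3]
rank  pair      lcp
   1  s[9:],s[8:]  0  ''
   2  s[8:],s[6:]  0  ''
   3  s[6:],s[4:]  1  'e'
   4  s[4:],s[7:]  0  ''
   5  s[7:],s[0:]  1  'f'
   6  s[0:],s[1:]  0  ''
   7  s[1:],s[2:]  1  'g'
   8  s[2:],s[5:]  0  ''
   9  s[5:],s[3:]  2  'he'

[0, 0, 0, 1, 0, 1, 0, 1, 0, 2]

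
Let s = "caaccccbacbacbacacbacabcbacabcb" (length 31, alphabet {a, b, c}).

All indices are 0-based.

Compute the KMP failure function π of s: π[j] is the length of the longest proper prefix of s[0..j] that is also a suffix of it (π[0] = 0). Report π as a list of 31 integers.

π[0] = 0
j=1 s[j]='a': π[1]=0 (border '')
j=2 s[j]='a': π[2]=0 (border '')
j=3 s[j]='c': π[3]=1 (border 'c')
j=4 s[j]='c': k: 1→0; π[4]=1 (border 'c')
j=5 s[j]='c': k: 1→0; π[5]=1 (border 'c')
j=6 s[j]='c': k: 1→0; π[6]=1 (border 'c')
j=7 s[j]='b': k: 1→0; π[7]=0 (border '')
j=8 s[j]='a': π[8]=0 (border '')
j=9 s[j]='c': π[9]=1 (border 'c')
j=10 s[j]='b': k: 1→0; π[10]=0 (border '')
j=11 s[j]='a': π[11]=0 (border '')
j=12 s[j]='c': π[12]=1 (border 'c')
j=13 s[j]='b': k: 1→0; π[13]=0 (border '')
j=14 s[j]='a': π[14]=0 (border '')
j=15 s[j]='c': π[15]=1 (border 'c')
j=16 s[j]='a': π[16]=2 (border 'ca')
j=17 s[j]='c': k: 2→0; π[17]=1 (border 'c')
j=18 s[j]='b': k: 1→0; π[18]=0 (border '')
j=19 s[j]='a': π[19]=0 (border '')
j=20 s[j]='c': π[20]=1 (border 'c')
j=21 s[j]='a': π[21]=2 (border 'ca')
j=22 s[j]='b': k: 2→0; π[22]=0 (border '')
j=23 s[j]='c': π[23]=1 (border 'c')
j=24 s[j]='b': k: 1→0; π[24]=0 (border '')
j=25 s[j]='a': π[25]=0 (border '')
j=26 s[j]='c': π[26]=1 (border 'c')
j=27 s[j]='a': π[27]=2 (border 'ca')
j=28 s[j]='b': k: 2→0; π[28]=0 (border '')
j=29 s[j]='c': π[29]=1 (border 'c')
j=30 s[j]='b': k: 1→0; π[30]=0 (border '')

[0, 0, 0, 1, 1, 1, 1, 0, 0, 1, 0, 0, 1, 0, 0, 1, 2, 1, 0, 0, 1, 2, 0, 1, 0, 0, 1, 2, 0, 1, 0]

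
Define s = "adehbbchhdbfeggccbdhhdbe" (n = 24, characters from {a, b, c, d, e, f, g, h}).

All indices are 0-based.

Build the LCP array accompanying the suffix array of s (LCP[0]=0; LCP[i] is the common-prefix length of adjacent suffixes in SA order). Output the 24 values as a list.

[0, 0, 1, 1, 1, 1, 0, 1, 1, 0, 2, 1, 1, 0, 1, 1, 0, 0, 1, 0, 1, 3, 1, 4]

rank | idx | suffix
   0 |   0 | adehbbchhdbfeggccbdhhdbe
   1 |   4 | bbchhdbfeggccbdhhdbe
   2 |   5 | bchhdbfeggccbdhhdbe
   3 |  17 | bdhhdbe
   4 |  22 | be
   5 |  10 | bfeggccbdhhdbe
   6 |  16 | cbdhhdbe
   7 |  15 | ccbdhhdbe
   8 |   6 | chhdbfeggccbdhhdbe
   9 |  21 | dbe
  10 |   9 | dbfeggccbdhhdbe
  11 |   1 | dehbbchhdbfeggccbdhhdbe
  12 |  18 | dhhdbe
  13 |  23 | e
  14 |  12 | eggccbdhhdbe
  15 |   2 | ehbbchhdbfeggccbdhhdbe
  16 |  11 | feggccbdhhdbe
  17 |  14 | gccbdhhdbe
  18 |  13 | ggccbdhhdbe
  19 |   3 | hbbchhdbfeggccbdhhdbe
  20 |  20 | hdbe
  21 |   8 | hdbfeggccbdhhdbe
  22 |  19 | hhdbe
  23 |   7 | hhdbfeggccbdhhdbe

SA = [0, 4, 5, 17, 22, 10, 16, 15, 6, 21, 9, 1, 18, 23, 12, 2, 11, 14, 13, 3, 20, 8, 19, 7]
[i] adj suffixes → lcp
  [1] 0/4 → 0 ('')
  [2] 4/5 → 1 ('b')
  [3] 5/17 → 1 ('b')
  [4] 17/22 → 1 ('b')
  [5] 22/10 → 1 ('b')
  [6] 10/16 → 0 ('')
  [7] 16/15 → 1 ('c')
  [8] 15/6 → 1 ('c')
  [9] 6/21 → 0 ('')
  [10] 21/9 → 2 ('db')
  [11] 9/1 → 1 ('d')
  [12] 1/18 → 1 ('d')
  [13] 18/23 → 0 ('')
  [14] 23/12 → 1 ('e')
  [15] 12/2 → 1 ('e')
  [16] 2/11 → 0 ('')
  [17] 11/14 → 0 ('')
  [18] 14/13 → 1 ('g')
  [19] 13/3 → 0 ('')
  [20] 3/20 → 1 ('h')
  [21] 20/8 → 3 ('hdb')
  [22] 8/19 → 1 ('h')
  [23] 19/7 → 4 ('hhdb')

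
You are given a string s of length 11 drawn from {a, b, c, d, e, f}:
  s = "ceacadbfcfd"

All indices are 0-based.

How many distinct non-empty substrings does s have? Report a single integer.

61

sorted suffixes:
  #0 SA[0]=2  'acadbfcfd'
  #1 SA[1]=4  'adbfcfd'
  #2 SA[2]=6  'bfcfd'
  #3 SA[3]=3  'cadbfcfd'
  #4 SA[4]=0  'ceacadbfcfd'
  #5 SA[5]=8  'cfd'
  #6 SA[6]=10  'd'
  #7 SA[7]=5  'dbfcfd'
  #8 SA[8]=1  'eacadbfcfd'
  #9 SA[9]=7  'fcfd'
  #10 SA[10]=9  'fd'

SA = [2, 4, 6, 3, 0, 8, 10, 5, 1, 7, 9]
i: (SA[i-1],SA[i]) lcp shared
  1: (2,4) 1 'a'
  2: (4,6) 0 ''
  3: (6,3) 0 ''
  4: (3,0) 1 'c'
  5: (0,8) 1 'c'
  6: (8,10) 0 ''
  7: (10,5) 1 'd'
  8: (5,1) 0 ''
  9: (1,7) 0 ''
  10: (7,9) 1 'f'

n(n+1)/2 = 11·12/2 = 66
Σ LCP = 0 + 1 + 0 + 0 + 1 + 1 + 0 + 1 + 0 + 0 + 1 = 5
distinct = 66 − 5 = 61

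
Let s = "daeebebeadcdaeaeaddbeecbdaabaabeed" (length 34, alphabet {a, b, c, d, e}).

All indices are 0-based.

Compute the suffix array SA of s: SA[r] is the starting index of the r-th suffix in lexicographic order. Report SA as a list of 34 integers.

[25, 28, 26, 29, 8, 16, 14, 12, 1, 27, 23, 6, 4, 19, 30, 22, 10, 33, 24, 11, 0, 18, 9, 17, 7, 15, 13, 5, 3, 21, 32, 2, 20, 31]

sorted suffixes:
  #0 SA[0]=25  'aabaabeed'
  #1 SA[1]=28  'aabeed'
  #2 SA[2]=26  'abaabeed'
  #3 SA[3]=29  'abeed'
  #4 SA[4]=8  'adcdaeaeaddbeecbdaabaabeed'
  #5 SA[5]=16  'addbeecbdaabaabeed'
  #6 SA[6]=14  'aeaddbeecbdaabaabeed'
  #7 SA[7]=12  'aeaeaddbeecbdaabaabeed'
  #8 SA[8]=1  'aeebebeadcdaeaeaddbeecbdaabaabeed'
  #9 SA[9]=27  'baabeed'
  #10 SA[10]=23  'bdaabaabeed'
  #11 SA[11]=6  'beadcdaeaeaddbeecbdaabaabeed'
  #12 SA[12]=4  'bebeadcdaeaeaddbeecbdaabaabeed'
  #13 SA[13]=19  'beecbdaabaabeed'
  #14 SA[14]=30  'beed'
  #15 SA[15]=22  'cbdaabaabeed'
  #16 SA[16]=10  'cdaeaeaddbeecbdaabaabeed'
  #17 SA[17]=33  'd'
  #18 SA[18]=24  'daabaabeed'
  #19 SA[19]=11  'daeaeaddbeecbdaabaabeed'
  #20 SA[20]=0  'daeebebeadcdaeaeaddbeecbdaabaabeed'
  #21 SA[21]=18  'dbeecbdaabaabeed'
  #22 SA[22]=9  'dcdaeaeaddbeecbdaabaabeed'
  #23 SA[23]=17  'ddbeecbdaabaabeed'
  #24 SA[24]=7  'eadcdaeaeaddbeecbdaabaabeed'
  #25 SA[25]=15  'eaddbeecbdaabaabeed'
  #26 SA[26]=13  'eaeaddbeecbdaabaabeed'
  #27 SA[27]=5  'ebeadcdaeaeaddbeecbdaabaabeed'
  #28 SA[28]=3  'ebebeadcdaeaeaddbeecbdaabaabeed'
  #29 SA[29]=21  'ecbdaabaabeed'
  #30 SA[30]=32  'ed'
  #31 SA[31]=2  'eebebeadcdaeaeaddbeecbdaabaabeed'
  #32 SA[32]=20  'eecbdaabaabeed'
  #33 SA[33]=31  'eed'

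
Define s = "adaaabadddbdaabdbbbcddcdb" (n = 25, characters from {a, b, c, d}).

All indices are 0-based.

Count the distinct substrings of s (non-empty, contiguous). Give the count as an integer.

290

rank | idx | suffix
   0 |   2 | aaabadddbdaabdbbbcddcdb
   1 |   3 | aabadddbdaabdbbbcddcdb
   2 |  12 | aabdbbbcddcdb
   3 |   4 | abadddbdaabdbbbcddcdb
   4 |  13 | abdbbbcddcdb
   5 |   0 | adaaabadddbdaabdbbbcddcdb
   6 |   6 | adddbdaabdbbbcddcdb
   7 |  24 | b
   8 |   5 | badddbdaabdbbbcddcdb
   9 |  16 | bbbcddcdb
  10 |  17 | bbcddcdb
  11 |  18 | bcddcdb
  12 |  10 | bdaabdbbbcddcdb
  13 |  14 | bdbbbcddcdb
  14 |  22 | cdb
  15 |  19 | cddcdb
  16 |   1 | daaabadddbdaabdbbbcddcdb
  17 |  11 | daabdbbbcddcdb
  18 |  23 | db
  19 |  15 | dbbbcddcdb
  20 |   9 | dbdaabdbbbcddcdb
  21 |  21 | dcdb
  22 |   8 | ddbdaabdbbbcddcdb
  23 |  20 | ddcdb
  24 |   7 | dddbdaabdbbbcddcdb

SA = [2, 3, 12, 4, 13, 0, 6, 24, 5, 16, 17, 18, 10, 14, 22, 19, 1, 11, 23, 15, 9, 21, 8, 20, 7]
i: (SA[i-1],SA[i]) lcp shared
  1: (2,3) 2 'aa'
  2: (3,12) 3 'aab'
  3: (12,4) 1 'a'
  4: (4,13) 2 'ab'
  5: (13,0) 1 'a'
  6: (0,6) 2 'ad'
  7: (6,24) 0 ''
  8: (24,5) 1 'b'
  9: (5,16) 1 'b'
  10: (16,17) 2 'bb'
  11: (17,18) 1 'b'
  12: (18,10) 1 'b'
  13: (10,14) 2 'bd'
  14: (14,22) 0 ''
  15: (22,19) 2 'cd'
  16: (19,1) 0 ''
  17: (1,11) 3 'daa'
  18: (11,23) 1 'd'
  19: (23,15) 2 'db'
  20: (15,9) 2 'db'
  21: (9,21) 1 'd'
  22: (21,8) 1 'd'
  23: (8,20) 2 'dd'
  24: (20,7) 2 'dd'

n(n+1)/2 = 25·26/2 = 325
Σ LCP = 0 + 2 + 3 + 1 + 2 + 1 + 2 + 0 + 1 + 1 + 2 + 1 + 1 + 2 + 0 + 2 + 0 + 3 + 1 + 2 + 2 + 1 + 1 + 2 + 2 = 35
distinct = 325 − 35 = 290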